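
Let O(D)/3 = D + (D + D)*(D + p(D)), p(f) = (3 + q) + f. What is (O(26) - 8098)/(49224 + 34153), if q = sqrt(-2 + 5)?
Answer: 80/11911 + 156*sqrt(3)/83377 ≈ 0.0099572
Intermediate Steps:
q = sqrt(3) ≈ 1.7320
p(f) = 3 + f + sqrt(3) (p(f) = (3 + sqrt(3)) + f = 3 + f + sqrt(3))
O(D) = 3*D + 6*D*(3 + sqrt(3) + 2*D) (O(D) = 3*(D + (D + D)*(D + (3 + D + sqrt(3)))) = 3*(D + (2*D)*(3 + sqrt(3) + 2*D)) = 3*(D + 2*D*(3 + sqrt(3) + 2*D)) = 3*D + 6*D*(3 + sqrt(3) + 2*D))
(O(26) - 8098)/(49224 + 34153) = (3*26*(7 + 2*sqrt(3) + 4*26) - 8098)/(49224 + 34153) = (3*26*(7 + 2*sqrt(3) + 104) - 8098)/83377 = (3*26*(111 + 2*sqrt(3)) - 8098)*(1/83377) = ((8658 + 156*sqrt(3)) - 8098)*(1/83377) = (560 + 156*sqrt(3))*(1/83377) = 80/11911 + 156*sqrt(3)/83377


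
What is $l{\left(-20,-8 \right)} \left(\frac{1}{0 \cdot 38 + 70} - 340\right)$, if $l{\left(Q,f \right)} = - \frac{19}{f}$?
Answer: $- \frac{452181}{560} \approx -807.47$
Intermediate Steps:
$l{\left(-20,-8 \right)} \left(\frac{1}{0 \cdot 38 + 70} - 340\right) = - \frac{19}{-8} \left(\frac{1}{0 \cdot 38 + 70} - 340\right) = \left(-19\right) \left(- \frac{1}{8}\right) \left(\frac{1}{0 + 70} - 340\right) = \frac{19 \left(\frac{1}{70} - 340\right)}{8} = \frac{19}{8} \left(- \frac{23799}{70}\right) = - \frac{452181}{560}$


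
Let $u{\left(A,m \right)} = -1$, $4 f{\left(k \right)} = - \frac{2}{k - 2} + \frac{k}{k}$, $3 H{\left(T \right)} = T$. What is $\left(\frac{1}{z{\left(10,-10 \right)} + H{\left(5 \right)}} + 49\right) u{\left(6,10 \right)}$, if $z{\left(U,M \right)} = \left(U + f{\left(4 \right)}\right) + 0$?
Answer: $- \frac{1718}{35} \approx -49.086$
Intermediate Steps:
$H{\left(T \right)} = \frac{T}{3}$
$f{\left(k \right)} = \frac{1}{4} - \frac{1}{2 \left(-2 + k\right)}$ ($f{\left(k \right)} = \frac{- \frac{2}{k - 2} + \frac{k}{k}}{4} = \frac{- \frac{2}{-2 + k} + 1}{4} = \frac{1 - \frac{2}{-2 + k}}{4} = \frac{1}{4} - \frac{1}{2 \left(-2 + k\right)}$)
$z{\left(U,M \right)} = U$ ($z{\left(U,M \right)} = \left(U + \frac{-4 + 4}{4 \left(-2 + 4\right)}\right) + 0 = \left(U + \frac{1}{4} \cdot \frac{1}{2} \cdot 0\right) + 0 = \left(U + 0\right) + 0 = U + 0 = U$)
$\left(\frac{1}{z{\left(10,-10 \right)} + H{\left(5 \right)}} + 49\right) u{\left(6,10 \right)} = \left(\frac{1}{10 + \frac{1}{3} \cdot 5} + 49\right) \left(-1\right) = \left(\frac{1}{10 + \frac{5}{3}} + 49\right) \left(-1\right) = \left(\frac{1}{\frac{35}{3}} + 49\right) \left(-1\right) = \left(\frac{3}{35} + 49\right) \left(-1\right) = \frac{1718}{35} \left(-1\right) = - \frac{1718}{35}$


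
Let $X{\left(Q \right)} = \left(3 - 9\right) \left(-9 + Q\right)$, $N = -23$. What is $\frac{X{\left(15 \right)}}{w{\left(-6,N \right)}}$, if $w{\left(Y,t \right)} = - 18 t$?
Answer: $- \frac{2}{23} \approx -0.086957$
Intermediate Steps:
$X{\left(Q \right)} = 54 - 6 Q$ ($X{\left(Q \right)} = - 6 \left(-9 + Q\right) = 54 - 6 Q$)
$\frac{X{\left(15 \right)}}{w{\left(-6,N \right)}} = \frac{54 - 90}{\left(-18\right) \left(-23\right)} = \frac{54 - 90}{414} = \left(-36\right) \frac{1}{414} = - \frac{2}{23}$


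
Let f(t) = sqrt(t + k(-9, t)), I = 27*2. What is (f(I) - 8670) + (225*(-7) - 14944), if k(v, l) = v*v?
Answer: -25189 + 3*sqrt(15) ≈ -25177.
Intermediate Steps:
k(v, l) = v**2
I = 54
f(t) = sqrt(81 + t) (f(t) = sqrt(t + (-9)**2) = sqrt(t + 81) = sqrt(81 + t))
(f(I) - 8670) + (225*(-7) - 14944) = (sqrt(81 + 54) - 8670) + (225*(-7) - 14944) = (sqrt(135) - 8670) + (-1575 - 14944) = (3*sqrt(15) - 8670) - 16519 = (-8670 + 3*sqrt(15)) - 16519 = -25189 + 3*sqrt(15)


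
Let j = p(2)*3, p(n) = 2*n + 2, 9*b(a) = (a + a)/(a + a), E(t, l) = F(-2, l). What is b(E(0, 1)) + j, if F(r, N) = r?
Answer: 163/9 ≈ 18.111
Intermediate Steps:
E(t, l) = -2
b(a) = 1/9 (b(a) = ((a + a)/(a + a))/9 = ((2*a)/((2*a)))/9 = ((2*a)*(1/(2*a)))/9 = (1/9)*1 = 1/9)
p(n) = 2 + 2*n
j = 18 (j = (2 + 2*2)*3 = (2 + 4)*3 = 6*3 = 18)
b(E(0, 1)) + j = 1/9 + 18 = 163/9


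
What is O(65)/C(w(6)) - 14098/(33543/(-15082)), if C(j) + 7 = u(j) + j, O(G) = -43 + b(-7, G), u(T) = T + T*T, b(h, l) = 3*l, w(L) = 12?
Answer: 34237890332/5400423 ≈ 6339.9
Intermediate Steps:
u(T) = T + T²
O(G) = -43 + 3*G
C(j) = -7 + j + j*(1 + j) (C(j) = -7 + (j*(1 + j) + j) = -7 + (j + j*(1 + j)) = -7 + j + j*(1 + j))
O(65)/C(w(6)) - 14098/(33543/(-15082)) = (-43 + 3*65)/(-7 + 12 + 12*(1 + 12)) - 14098/(33543/(-15082)) = (-43 + 195)/(-7 + 12 + 12*13) - 14098/(33543*(-1/15082)) = 152/(-7 + 12 + 156) - 14098/(-33543/15082) = 152/161 - 14098*(-15082/33543) = 152*(1/161) + 212626036/33543 = 152/161 + 212626036/33543 = 34237890332/5400423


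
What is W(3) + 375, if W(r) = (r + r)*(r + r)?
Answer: 411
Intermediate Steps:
W(r) = 4*r² (W(r) = (2*r)*(2*r) = 4*r²)
W(3) + 375 = 4*3² + 375 = 4*9 + 375 = 36 + 375 = 411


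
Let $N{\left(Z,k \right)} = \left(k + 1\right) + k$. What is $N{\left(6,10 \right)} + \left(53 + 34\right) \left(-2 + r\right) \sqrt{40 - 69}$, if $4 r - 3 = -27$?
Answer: $21 - 696 i \sqrt{29} \approx 21.0 - 3748.1 i$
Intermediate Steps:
$r = -6$ ($r = \frac{3}{4} + \frac{1}{4} \left(-27\right) = \frac{3}{4} - \frac{27}{4} = -6$)
$N{\left(Z,k \right)} = 1 + 2 k$ ($N{\left(Z,k \right)} = \left(1 + k\right) + k = 1 + 2 k$)
$N{\left(6,10 \right)} + \left(53 + 34\right) \left(-2 + r\right) \sqrt{40 - 69} = \left(1 + 2 \cdot 10\right) + \left(53 + 34\right) \left(-2 - 6\right) \sqrt{40 - 69} = \left(1 + 20\right) + 87 \left(-8\right) \sqrt{-29} = 21 - 696 i \sqrt{29}$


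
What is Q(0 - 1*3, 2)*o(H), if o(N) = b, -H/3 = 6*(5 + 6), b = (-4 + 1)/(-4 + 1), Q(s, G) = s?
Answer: -3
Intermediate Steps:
b = 1 (b = -3/(-3) = -3*(-⅓) = 1)
H = -198 (H = -18*(5 + 6) = -18*11 = -3*66 = -198)
o(N) = 1
Q(0 - 1*3, 2)*o(H) = (0 - 1*3)*1 = (0 - 3)*1 = -3*1 = -3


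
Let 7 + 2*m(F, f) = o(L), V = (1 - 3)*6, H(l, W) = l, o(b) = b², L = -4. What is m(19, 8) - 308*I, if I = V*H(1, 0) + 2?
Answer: 6169/2 ≈ 3084.5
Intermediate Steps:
V = -12 (V = -2*6 = -12)
m(F, f) = 9/2 (m(F, f) = -7/2 + (½)*(-4)² = -7/2 + (½)*16 = -7/2 + 8 = 9/2)
I = -10 (I = -12*1 + 2 = -12 + 2 = -10)
m(19, 8) - 308*I = 9/2 - 308*(-10) = 9/2 + 3080 = 6169/2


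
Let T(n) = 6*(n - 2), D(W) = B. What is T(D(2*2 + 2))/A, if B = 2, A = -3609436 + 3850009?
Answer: 0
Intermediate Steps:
A = 240573
D(W) = 2
T(n) = -12 + 6*n (T(n) = 6*(-2 + n) = -12 + 6*n)
T(D(2*2 + 2))/A = (-12 + 6*2)/240573 = (-12 + 12)*(1/240573) = 0*(1/240573) = 0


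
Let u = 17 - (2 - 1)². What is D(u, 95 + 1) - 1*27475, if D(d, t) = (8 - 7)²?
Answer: -27474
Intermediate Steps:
u = 16 (u = 17 - 1*1² = 17 - 1*1 = 17 - 1 = 16)
D(d, t) = 1 (D(d, t) = 1² = 1)
D(u, 95 + 1) - 1*27475 = 1 - 1*27475 = 1 - 27475 = -27474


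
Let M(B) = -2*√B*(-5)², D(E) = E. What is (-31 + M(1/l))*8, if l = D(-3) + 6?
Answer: -248 - 400*√3/3 ≈ -478.94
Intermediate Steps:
l = 3 (l = -3 + 6 = 3)
M(B) = -50*√B (M(B) = -2*√B*25 = -50*√B)
(-31 + M(1/l))*8 = (-31 - 50*√3/3)*8 = -248 - 400*√3/3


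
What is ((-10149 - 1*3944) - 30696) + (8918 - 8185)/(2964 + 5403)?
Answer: -374748830/8367 ≈ -44789.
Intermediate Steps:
((-10149 - 1*3944) - 30696) + (8918 - 8185)/(2964 + 5403) = ((-10149 - 3944) - 30696) + 733/8367 = (-14093 - 30696) + 733*(1/8367) = -44789 + 733/8367 = -374748830/8367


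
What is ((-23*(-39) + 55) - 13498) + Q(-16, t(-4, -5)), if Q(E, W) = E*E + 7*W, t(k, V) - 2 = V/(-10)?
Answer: -24545/2 ≈ -12273.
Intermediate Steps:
t(k, V) = 2 - V/10 (t(k, V) = 2 + V/(-10) = 2 + V*(-⅒) = 2 - V/10)
Q(E, W) = E² + 7*W
((-23*(-39) + 55) - 13498) + Q(-16, t(-4, -5)) = ((-23*(-39) + 55) - 13498) + ((-16)² + 7*(2 - ⅒*(-5))) = ((897 + 55) - 13498) + (256 + 7*(2 + ½)) = (952 - 13498) + (256 + 7*(5/2)) = -12546 + (256 + 35/2) = -12546 + 547/2 = -24545/2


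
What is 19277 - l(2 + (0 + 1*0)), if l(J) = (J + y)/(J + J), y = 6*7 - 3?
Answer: 77067/4 ≈ 19267.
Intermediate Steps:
y = 39 (y = 42 - 3 = 39)
l(J) = (39 + J)/(2*J) (l(J) = (J + 39)/(J + J) = (39 + J)/((2*J)) = (39 + J)*(1/(2*J)) = (39 + J)/(2*J))
19277 - l(2 + (0 + 1*0)) = 19277 - (39 + (2 + (0 + 1*0)))/(2*(2 + (0 + 1*0))) = 19277 - (39 + (2 + (0 + 0)))/(2*(2 + (0 + 0))) = 19277 - (39 + (2 + 0))/(2*(2 + 0)) = 19277 - (39 + 2)/(2*2) = 19277 - 41/(2*2) = 19277 - 1*41/4 = 19277 - 41/4 = 77067/4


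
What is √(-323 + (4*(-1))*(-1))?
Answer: I*√319 ≈ 17.861*I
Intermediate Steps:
√(-323 + (4*(-1))*(-1)) = √(-323 - 4*(-1)) = √(-323 + 4) = √(-319) = I*√319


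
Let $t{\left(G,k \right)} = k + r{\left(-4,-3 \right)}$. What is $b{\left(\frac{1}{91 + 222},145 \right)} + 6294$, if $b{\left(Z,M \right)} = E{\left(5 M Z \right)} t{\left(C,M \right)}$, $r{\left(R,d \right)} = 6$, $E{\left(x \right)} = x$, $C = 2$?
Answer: $\frac{2079497}{313} \approx 6643.8$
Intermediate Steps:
$t{\left(G,k \right)} = 6 + k$ ($t{\left(G,k \right)} = k + 6 = 6 + k$)
$b{\left(Z,M \right)} = 5 M Z \left(6 + M\right)$
$b{\left(\frac{1}{91 + 222},145 \right)} + 6294 = 5 \cdot 145 \frac{1}{91 + 222} \left(6 + 145\right) + 6294 = 5 \cdot 145 \cdot \frac{1}{313} \cdot 151 + 6294 = \frac{109475}{313} + 6294 = \frac{2079497}{313}$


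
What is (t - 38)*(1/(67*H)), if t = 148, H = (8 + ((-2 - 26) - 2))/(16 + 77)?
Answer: -465/67 ≈ -6.9403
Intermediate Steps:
H = -22/93 (H = (8 + (-28 - 2))/93 = (8 - 30)*(1/93) = -22*1/93 = -22/93 ≈ -0.23656)
(t - 38)*(1/(67*H)) = (148 - 38)*(1/(67*(-22/93))) = 110*((1/67)*(-93/22)) = 110*(-93/1474) = -465/67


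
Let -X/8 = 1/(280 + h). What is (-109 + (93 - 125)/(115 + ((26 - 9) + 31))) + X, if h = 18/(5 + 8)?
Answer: -32562847/298127 ≈ -109.22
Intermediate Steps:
h = 18/13 ≈ 1.3846
X = -52/1829 (X = -8/(280 + 18/13) = -8/3658/13 = -8*13/3658 = -52/1829 ≈ -0.028431)
(-109 + (93 - 125)/(115 + ((26 - 9) + 31))) + X = (-109 + (93 - 125)/(115 + ((26 - 9) + 31))) - 52/1829 = (-109 - 32/(115 + (17 + 31))) - 52/1829 = (-109 - 32/(115 + 48)) - 52/1829 = (-109 - 32/163) - 52/1829 = -17799/163 - 52/1829 = -32562847/298127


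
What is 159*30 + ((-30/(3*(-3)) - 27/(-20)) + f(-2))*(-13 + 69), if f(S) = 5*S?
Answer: 67084/15 ≈ 4472.3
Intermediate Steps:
159*30 + ((-30/(3*(-3)) - 27/(-20)) + f(-2))*(-13 + 69) = 159*30 + ((-30/(3*(-3)) - 27/(-20)) + 5*(-2))*(-13 + 69) = 4770 + ((-30/(-9) - 27*(-1/20)) - 10)*56 = 4770 + ((-30*(-⅑) + 27/20) - 10)*56 = 4770 + ((10/3 + 27/20) - 10)*56 = 4770 + (281/60 - 10)*56 = 4770 - 319/60*56 = 4770 - 4466/15 = 67084/15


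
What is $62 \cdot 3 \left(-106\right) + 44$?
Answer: $-19672$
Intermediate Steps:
$62 \cdot 3 \left(-106\right) + 44 = 186 \left(-106\right) + 44 = -19716 + 44 = -19672$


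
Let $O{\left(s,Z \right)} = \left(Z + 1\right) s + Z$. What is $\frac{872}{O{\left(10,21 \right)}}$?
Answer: $\frac{872}{241} \approx 3.6183$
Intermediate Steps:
$O{\left(s,Z \right)} = Z + s \left(1 + Z\right)$ ($O{\left(s,Z \right)} = \left(1 + Z\right) s + Z = s \left(1 + Z\right) + Z = Z + s \left(1 + Z\right)$)
$\frac{872}{O{\left(10,21 \right)}} = \frac{872}{21 + 10 + 21 \cdot 10} = \frac{872}{21 + 10 + 210} = \frac{872}{241}$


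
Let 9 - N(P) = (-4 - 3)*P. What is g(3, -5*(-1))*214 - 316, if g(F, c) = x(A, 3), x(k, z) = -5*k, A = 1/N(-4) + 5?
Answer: -106584/19 ≈ -5609.7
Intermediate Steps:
N(P) = 9 + 7*P (N(P) = 9 - (-4 - 3)*P = 9 - (-7)*P = 9 + 7*P)
A = 94/19 (A = 1/(9 + 7*(-4)) + 5 = 1/(9 - 28) + 5 = 1/(-19) + 5 = -1/19 + 5 = 94/19 ≈ 4.9474)
g(F, c) = -470/19 (g(F, c) = -5*94/19 = -470/19)
g(3, -5*(-1))*214 - 316 = -470/19*214 - 316 = -100580/19 - 316 = -106584/19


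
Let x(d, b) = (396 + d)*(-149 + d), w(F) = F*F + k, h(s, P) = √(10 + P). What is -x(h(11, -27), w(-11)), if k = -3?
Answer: 59021 - 247*I*√17 ≈ 59021.0 - 1018.4*I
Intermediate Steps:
w(F) = -3 + F² (w(F) = F*F - 3 = F² - 3 = -3 + F²)
x(d, b) = (-149 + d)*(396 + d)
-x(h(11, -27), w(-11)) = -(-59004 + (√(10 - 27))² + 247*√(10 - 27)) = -(-59004 + (√(-17))² + 247*√(-17)) = -(-59004 + (I*√17)² + 247*(I*√17)) = -(-59004 - 17 + 247*I*√17) = -(-59021 + 247*I*√17) = 59021 - 247*I*√17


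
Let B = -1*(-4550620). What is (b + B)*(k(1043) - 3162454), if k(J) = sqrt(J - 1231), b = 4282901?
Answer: -27935603820534 + 17667042*I*sqrt(47) ≈ -2.7936e+13 + 1.2112e+8*I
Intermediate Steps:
k(J) = sqrt(-1231 + J)
B = 4550620
(b + B)*(k(1043) - 3162454) = (4282901 + 4550620)*(sqrt(-1231 + 1043) - 3162454) = 8833521*(sqrt(-188) - 3162454) = 8833521*(2*I*sqrt(47) - 3162454) = 8833521*(-3162454 + 2*I*sqrt(47)) = -27935603820534 + 17667042*I*sqrt(47)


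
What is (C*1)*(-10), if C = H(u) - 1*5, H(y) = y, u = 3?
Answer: 20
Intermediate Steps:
C = -2 (C = 3 - 1*5 = 3 - 5 = -2)
(C*1)*(-10) = -2*1*(-10) = -2*(-10) = 20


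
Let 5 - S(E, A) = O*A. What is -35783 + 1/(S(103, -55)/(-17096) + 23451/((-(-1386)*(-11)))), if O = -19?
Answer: -574122937861/16044269 ≈ -35784.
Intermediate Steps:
S(E, A) = 5 + 19*A (S(E, A) = 5 - (-19)*A = 5 + 19*A)
-35783 + 1/(S(103, -55)/(-17096) + 23451/((-(-1386)*(-11)))) = -35783 + 1/((5 + 19*(-55))/(-17096) + 23451/((-(-1386)*(-11)))) = -35783 + 1/((5 - 1045)*(-1/17096) + 23451/((-77*198))) = -35783 + 1/(-1040*(-1/17096) + 23451/(-15246)) = -35783 + 1/(130/2137 + 23451*(-1/15246)) = -35783 + 1/(130/2137 - 7817/5082) = -35783 + 1/(-16044269/10860234) = -35783 - 10860234/16044269 = -574122937861/16044269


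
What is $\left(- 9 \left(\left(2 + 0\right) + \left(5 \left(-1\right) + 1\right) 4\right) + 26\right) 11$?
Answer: $1672$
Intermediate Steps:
$\left(- 9 \left(\left(2 + 0\right) + \left(5 \left(-1\right) + 1\right) 4\right) + 26\right) 11 = \left(- 9 \left(2 + \left(-5 + 1\right) 4\right) + 26\right) 11 = \left(- 9 \left(2 - 16\right) + 26\right) 11 = \left(\left(-9\right) \left(-14\right) + 26\right) 11 = \left(126 + 26\right) 11 = 152 \cdot 11 = 1672$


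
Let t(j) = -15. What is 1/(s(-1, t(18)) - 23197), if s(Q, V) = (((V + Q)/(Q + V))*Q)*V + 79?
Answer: -1/23103 ≈ -4.3284e-5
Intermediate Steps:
s(Q, V) = 79 + Q*V (s(Q, V) = (((Q + V)/(Q + V))*Q)*V + 79 = (1*Q)*V + 79 = Q*V + 79 = 79 + Q*V)
1/(s(-1, t(18)) - 23197) = 1/((79 - 1*(-15)) - 23197) = 1/((79 + 15) - 23197) = 1/(94 - 23197) = 1/(-23103) = -1/23103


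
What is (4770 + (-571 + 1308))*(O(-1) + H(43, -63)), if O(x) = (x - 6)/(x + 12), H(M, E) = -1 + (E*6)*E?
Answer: 1442481552/11 ≈ 1.3113e+8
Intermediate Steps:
H(M, E) = -1 + 6*E**2 (H(M, E) = -1 + (6*E)*E = -1 + 6*E**2)
O(x) = (-6 + x)/(12 + x)
(4770 + (-571 + 1308))*(O(-1) + H(43, -63)) = (4770 + (-571 + 1308))*((-6 - 1)/(12 - 1) + (-1 + 6*(-63)**2)) = (4770 + 737)*(-7/11 + (-1 + 6*3969)) = 5507*((1/11)*(-7) + (-1 + 23814)) = 5507*(-7/11 + 23813) = 5507*(261936/11) = 1442481552/11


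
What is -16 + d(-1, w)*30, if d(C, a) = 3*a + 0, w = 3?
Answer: 254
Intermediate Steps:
d(C, a) = 3*a
-16 + d(-1, w)*30 = -16 + (3*3)*30 = -16 + 9*30 = -16 + 270 = 254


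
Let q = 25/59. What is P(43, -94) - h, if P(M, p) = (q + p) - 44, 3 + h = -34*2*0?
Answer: -7940/59 ≈ -134.58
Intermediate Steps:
h = -3 (h = -3 - 34*2*0 = -3 - 68*0 = -3 + 0 = -3)
q = 25/59 (q = 25*(1/59) = 25/59 ≈ 0.42373)
P(M, p) = -2571/59 + p (P(M, p) = (25/59 + p) - 44 = -2571/59 + p)
P(43, -94) - h = (-2571/59 - 94) - 1*(-3) = -8117/59 + 3 = -7940/59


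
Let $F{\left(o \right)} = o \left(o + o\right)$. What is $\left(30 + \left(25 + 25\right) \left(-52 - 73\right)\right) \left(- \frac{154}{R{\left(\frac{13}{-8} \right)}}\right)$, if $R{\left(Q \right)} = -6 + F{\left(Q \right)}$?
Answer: $- \frac{30652160}{23} \approx -1.3327 \cdot 10^{6}$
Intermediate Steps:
$F{\left(o \right)} = 2 o^{2}$ ($F{\left(o \right)} = o 2 o = 2 o^{2}$)
$R{\left(Q \right)} = -6 + 2 Q^{2}$
$\left(30 + \left(25 + 25\right) \left(-52 - 73\right)\right) \left(- \frac{154}{R{\left(\frac{13}{-8} \right)}}\right) = \left(30 + \left(25 + 25\right) \left(-52 - 73\right)\right) \left(- \frac{154}{-6 + 2 \left(\frac{13}{-8}\right)^{2}}\right) = \left(30 + 50 \left(-125\right)\right) \left(- \frac{154}{-6 + 2 \left(13 \left(- \frac{1}{8}\right)\right)^{2}}\right) = \left(30 - 6250\right) \left(- \frac{154}{-6 + 2 \left(- \frac{13}{8}\right)^{2}}\right) = - 6220 \left(- \frac{154}{-6 + 2 \cdot \frac{169}{64}}\right) = - 6220 \left(- \frac{154}{-6 + \frac{169}{32}}\right) = - 6220 \left(- \frac{154}{- \frac{23}{32}}\right) = - 6220 \left(\left(-154\right) \left(- \frac{32}{23}\right)\right) = \left(-6220\right) \frac{4928}{23} = - \frac{30652160}{23}$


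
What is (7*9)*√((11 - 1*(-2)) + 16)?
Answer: 63*√29 ≈ 339.27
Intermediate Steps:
(7*9)*√((11 - 1*(-2)) + 16) = 63*√((11 + 2) + 16) = 63*√(13 + 16) = 63*√29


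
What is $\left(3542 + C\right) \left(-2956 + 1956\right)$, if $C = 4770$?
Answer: $-8312000$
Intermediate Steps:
$\left(3542 + C\right) \left(-2956 + 1956\right) = \left(3542 + 4770\right) \left(-2956 + 1956\right) = 8312 \left(-1000\right) = -8312000$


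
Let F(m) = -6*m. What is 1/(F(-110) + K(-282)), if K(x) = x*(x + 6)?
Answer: 1/78492 ≈ 1.2740e-5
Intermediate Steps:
K(x) = x*(6 + x)
1/(F(-110) + K(-282)) = 1/(-6*(-110) - 282*(6 - 282)) = 1/(660 - 282*(-276)) = 1/(660 + 77832) = 1/78492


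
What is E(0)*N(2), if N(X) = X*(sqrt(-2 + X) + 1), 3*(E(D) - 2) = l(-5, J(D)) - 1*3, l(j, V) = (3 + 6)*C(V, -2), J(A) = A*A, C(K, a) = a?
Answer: -10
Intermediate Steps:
J(A) = A**2
l(j, V) = -18 (l(j, V) = (3 + 6)*(-2) = 9*(-2) = -18)
E(D) = -5 (E(D) = 2 + (-18 - 1*3)/3 = 2 + (-18 - 3)/3 = 2 + (1/3)*(-21) = 2 - 7 = -5)
N(X) = X*(1 + sqrt(-2 + X))
E(0)*N(2) = -10*(1 + sqrt(-2 + 2)) = -10*(1 + sqrt(0)) = -10*(1 + 0) = -10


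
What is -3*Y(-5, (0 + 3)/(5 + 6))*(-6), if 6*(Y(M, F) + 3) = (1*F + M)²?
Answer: 1578/121 ≈ 13.041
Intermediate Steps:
Y(M, F) = -3 + (F + M)²/6 (Y(M, F) = -3 + (1*F + M)²/6 = -3 + (F + M)²/6)
-3*Y(-5, (0 + 3)/(5 + 6))*(-6) = -3*(-3 + ((0 + 3)/(5 + 6) - 5)²/6)*(-6) = -3*(-3 + (3/11 - 5)²/6)*(-6) = -3*(-3 + (-52/11)²/6)*(-6) = -3*(-3 + (⅙)*(2704/121))*(-6) = -3*(-3 + 1352/363)*(-6) = -3*263/363*(-6) = -263/121*(-6) = 1578/121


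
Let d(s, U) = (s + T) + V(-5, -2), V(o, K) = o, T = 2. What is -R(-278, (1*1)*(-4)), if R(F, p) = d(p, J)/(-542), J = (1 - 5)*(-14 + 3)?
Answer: -7/542 ≈ -0.012915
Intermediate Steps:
J = 44 (J = -4*(-11) = 44)
d(s, U) = -3 + s (d(s, U) = (s + 2) - 5 = (2 + s) - 5 = -3 + s)
R(F, p) = 3/542 - p/542 (R(F, p) = (-3 + p)/(-542) = (-3 + p)*(-1/542) = 3/542 - p/542)
-R(-278, (1*1)*(-4)) = -(3/542 - 1*1*(-4)/542) = -(3/542 - (-4)/542) = -(3/542 - 1/542*(-4)) = -(3/542 + 2/271) = -1*7/542 = -7/542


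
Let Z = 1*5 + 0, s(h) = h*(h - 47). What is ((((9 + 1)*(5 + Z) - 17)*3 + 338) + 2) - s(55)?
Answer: 149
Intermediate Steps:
s(h) = h*(-47 + h)
Z = 5 (Z = 5 + 0 = 5)
((((9 + 1)*(5 + Z) - 17)*3 + 338) + 2) - s(55) = ((((9 + 1)*(5 + 5) - 17)*3 + 338) + 2) - 55*(-47 + 55) = (((10*10 - 17)*3 + 338) + 2) - 55*8 = (((100 - 17)*3 + 338) + 2) - 1*440 = ((83*3 + 338) + 2) - 440 = ((249 + 338) + 2) - 440 = (587 + 2) - 440 = 589 - 440 = 149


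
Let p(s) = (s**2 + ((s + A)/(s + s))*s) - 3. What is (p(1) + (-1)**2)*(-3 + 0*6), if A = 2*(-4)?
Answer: 27/2 ≈ 13.500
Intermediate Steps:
A = -8
p(s) = -7 + s**2 + s/2 (p(s) = (s**2 + ((s - 8)/(s + s))*s) - 3 = (s**2 + ((-8 + s)/((2*s)))*s) - 3 = (s**2 + ((-8 + s)*(1/(2*s)))*s) - 3 = (s**2 + ((-8 + s)/(2*s))*s) - 3 = (s**2 + (-4 + s/2)) - 3 = (-4 + s**2 + s/2) - 3 = -7 + s**2 + s/2)
(p(1) + (-1)**2)*(-3 + 0*6) = ((-7 + 1**2 + (1/2)*1) + (-1)**2)*(-3 + 0*6) = ((-7 + 1 + 1/2) + 1)*(-3 + 0) = (-11/2 + 1)*(-3) = -9/2*(-3) = 27/2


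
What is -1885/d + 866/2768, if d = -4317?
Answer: 4478101/5974728 ≈ 0.74951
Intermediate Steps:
-1885/d + 866/2768 = -1885/(-4317) + 866/2768 = -1885*(-1/4317) + 866*(1/2768) = 1885/4317 + 433/1384 = 4478101/5974728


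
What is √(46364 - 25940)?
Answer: 2*√5106 ≈ 142.91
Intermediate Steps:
√(46364 - 25940) = √20424 = 2*√5106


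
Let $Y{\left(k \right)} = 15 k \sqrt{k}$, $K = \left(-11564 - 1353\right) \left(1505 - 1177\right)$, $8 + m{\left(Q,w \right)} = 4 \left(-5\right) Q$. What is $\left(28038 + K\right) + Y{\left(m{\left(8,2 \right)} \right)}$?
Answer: $-4208738 - 5040 i \sqrt{42} \approx -4.2087 \cdot 10^{6} - 32663.0 i$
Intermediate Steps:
$m{\left(Q,w \right)} = -8 - 20 Q$ ($m{\left(Q,w \right)} = -8 + 4 \left(-5\right) Q = -8 - 20 Q$)
$K = -4236776$ ($K = \left(-12917\right) 328 = -4236776$)
$Y{\left(k \right)} = 15 k^{\frac{3}{2}}$
$\left(28038 + K\right) + Y{\left(m{\left(8,2 \right)} \right)} = \left(28038 - 4236776\right) + 15 \left(-8 - 160\right)^{\frac{3}{2}} = -4208738 + 15 \left(-8 - 160\right)^{\frac{3}{2}} = -4208738 + 15 \left(-168\right)^{\frac{3}{2}} = -4208738 + 15 \left(- 336 i \sqrt{42}\right) = -4208738 - 5040 i \sqrt{42}$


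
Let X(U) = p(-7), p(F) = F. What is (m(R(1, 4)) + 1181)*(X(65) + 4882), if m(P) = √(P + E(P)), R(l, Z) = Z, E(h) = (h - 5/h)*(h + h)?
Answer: 5757375 + 4875*√26 ≈ 5.7822e+6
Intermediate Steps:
X(U) = -7
E(h) = 2*h*(h - 5/h) (E(h) = (h - 5/h)*(2*h) = 2*h*(h - 5/h))
m(P) = √(-10 + P + 2*P²) (m(P) = √(P + (-10 + 2*P²)) = √(-10 + P + 2*P²))
(m(R(1, 4)) + 1181)*(X(65) + 4882) = (√(-10 + 4 + 2*4²) + 1181)*(-7 + 4882) = (√(-10 + 4 + 2*16) + 1181)*4875 = (√(-10 + 4 + 32) + 1181)*4875 = (√26 + 1181)*4875 = (1181 + √26)*4875 = 5757375 + 4875*√26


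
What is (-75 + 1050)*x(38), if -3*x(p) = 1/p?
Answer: -325/38 ≈ -8.5526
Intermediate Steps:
x(p) = -1/(3*p)
(-75 + 1050)*x(38) = (-75 + 1050)*(-1/3/38) = 975*(-1/3*1/38) = 975*(-1/114) = -325/38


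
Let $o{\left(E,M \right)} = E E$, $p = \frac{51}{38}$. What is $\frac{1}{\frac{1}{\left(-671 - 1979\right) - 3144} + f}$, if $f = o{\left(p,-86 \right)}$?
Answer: $\frac{4183268}{7534375} \approx 0.55522$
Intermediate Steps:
$p = \frac{51}{38}$ ($p = 51 \cdot \frac{1}{38} = \frac{51}{38} \approx 1.3421$)
$o{\left(E,M \right)} = E^{2}$
$f = \frac{2601}{1444}$ ($f = \left(\frac{51}{38}\right)^{2} = \frac{2601}{1444} \approx 1.8012$)
$\frac{1}{\frac{1}{\left(-671 - 1979\right) - 3144} + f} = \frac{1}{\frac{1}{\left(-671 - 1979\right) - 3144} + \frac{2601}{1444}} = \frac{1}{\frac{1}{-2650 - 3144} + \frac{2601}{1444}} = \frac{1}{\frac{1}{-5794} + \frac{2601}{1444}} = \frac{1}{- \frac{1}{5794} + \frac{2601}{1444}} = \frac{1}{\frac{7534375}{4183268}} = \frac{4183268}{7534375}$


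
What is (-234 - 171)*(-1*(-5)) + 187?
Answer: -1838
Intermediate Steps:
(-234 - 171)*(-1*(-5)) + 187 = -405*5 + 187 = -2025 + 187 = -1838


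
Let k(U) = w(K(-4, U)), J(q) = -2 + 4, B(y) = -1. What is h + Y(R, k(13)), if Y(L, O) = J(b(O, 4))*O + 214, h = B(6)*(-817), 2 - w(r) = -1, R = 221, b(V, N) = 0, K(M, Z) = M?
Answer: 1037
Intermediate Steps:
J(q) = 2
w(r) = 3 (w(r) = 2 - 1*(-1) = 2 + 1 = 3)
h = 817 (h = -1*(-817) = 817)
k(U) = 3
Y(L, O) = 214 + 2*O (Y(L, O) = 2*O + 214 = 214 + 2*O)
h + Y(R, k(13)) = 817 + (214 + 2*3) = 817 + (214 + 6) = 817 + 220 = 1037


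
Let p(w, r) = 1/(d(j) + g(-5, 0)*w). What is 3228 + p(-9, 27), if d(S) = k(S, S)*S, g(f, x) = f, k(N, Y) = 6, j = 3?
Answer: 203365/63 ≈ 3228.0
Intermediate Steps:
d(S) = 6*S
p(w, r) = 1/(18 - 5*w) (p(w, r) = 1/(6*3 - 5*w) = 1/(18 - 5*w))
3228 + p(-9, 27) = 3228 + 1/(18 - 5*(-9)) = 3228 + 1/(18 + 45) = 3228 + 1/63 = 203365/63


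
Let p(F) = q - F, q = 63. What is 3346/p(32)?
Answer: 3346/31 ≈ 107.94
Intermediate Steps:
p(F) = 63 - F
3346/p(32) = 3346/(63 - 1*32) = 3346/(63 - 32) = 3346/31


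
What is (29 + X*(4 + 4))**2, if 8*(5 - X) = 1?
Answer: 4624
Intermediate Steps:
X = 39/8 (X = 5 - 1/8*1 = 5 - 1/8 = 39/8 ≈ 4.8750)
(29 + X*(4 + 4))**2 = (29 + 39*(4 + 4)/8)**2 = (29 + (39/8)*8)**2 = (29 + 39)**2 = 68**2 = 4624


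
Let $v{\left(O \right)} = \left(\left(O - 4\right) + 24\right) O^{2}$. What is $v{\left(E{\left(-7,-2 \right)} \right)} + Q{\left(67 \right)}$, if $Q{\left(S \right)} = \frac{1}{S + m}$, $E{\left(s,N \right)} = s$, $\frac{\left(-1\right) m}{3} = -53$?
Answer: $\frac{143963}{226} \approx 637.0$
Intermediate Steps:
$m = 159$ ($m = \left(-3\right) \left(-53\right) = 159$)
$Q{\left(S \right)} = \frac{1}{159 + S}$ ($Q{\left(S \right)} = \frac{1}{S + 159} = \frac{1}{159 + S}$)
$v{\left(O \right)} = O^{2} \left(20 + O\right)$ ($v{\left(O \right)} = \left(\left(-4 + O\right) + 24\right) O^{2} = \left(20 + O\right) O^{2} = O^{2} \left(20 + O\right)$)
$v{\left(E{\left(-7,-2 \right)} \right)} + Q{\left(67 \right)} = \left(-7\right)^{2} \left(20 - 7\right) + \frac{1}{159 + 67} = 49 \cdot 13 + \frac{1}{226} = 637 + \frac{1}{226} = \frac{143963}{226}$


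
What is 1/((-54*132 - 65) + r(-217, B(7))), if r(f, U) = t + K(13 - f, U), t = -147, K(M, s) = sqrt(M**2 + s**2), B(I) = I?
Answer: -7340/53822651 - sqrt(52949)/53822651 ≈ -0.00014065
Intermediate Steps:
r(f, U) = -147 + sqrt(U**2 + (13 - f)**2) (r(f, U) = -147 + sqrt((13 - f)**2 + U**2) = -147 + sqrt(U**2 + (13 - f)**2))
1/((-54*132 - 65) + r(-217, B(7))) = 1/((-54*132 - 65) + (-147 + sqrt(7**2 + (-13 - 217)**2))) = 1/((-7128 - 65) + (-147 + sqrt(49 + (-230)**2))) = 1/(-7193 + (-147 + sqrt(49 + 52900))) = 1/(-7193 + (-147 + sqrt(52949))) = 1/(-7340 + sqrt(52949))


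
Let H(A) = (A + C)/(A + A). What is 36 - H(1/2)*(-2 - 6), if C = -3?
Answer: 16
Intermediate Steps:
H(A) = (-3 + A)/(2*A) (H(A) = (A - 3)/(A + A) = (-3 + A)/((2*A)) = (-3 + A)*(1/(2*A)) = (-3 + A)/(2*A))
36 - H(1/2)*(-2 - 6) = 36 - (-3 + 1/2)/(2*((1/2)))*(-2 - 6) = 36 - (-3 + 1*(½))/(2*((1*(½))))*(-8) = 36 - (-3 + ½)/(2*(½))*(-8) = 36 - (½)*2*(-5/2)*(-8) = 36 - (-5)*(-8)/2 = 36 - 1*20 = 36 - 20 = 16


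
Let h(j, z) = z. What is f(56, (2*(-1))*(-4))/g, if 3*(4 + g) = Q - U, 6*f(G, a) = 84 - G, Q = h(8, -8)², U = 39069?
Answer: -14/39017 ≈ -0.00035882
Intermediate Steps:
Q = 64 (Q = (-8)² = 64)
f(G, a) = 14 - G/6 (f(G, a) = (84 - G)/6 = 14 - G/6)
g = -39017/3 (g = -4 + (64 - 1*39069)/3 = -4 + (64 - 39069)/3 = -4 + (⅓)*(-39005) = -4 - 39005/3 = -39017/3 ≈ -13006.)
f(56, (2*(-1))*(-4))/g = (14 - ⅙*56)/(-39017/3) = (14 - 28/3)*(-3/39017) = (14/3)*(-3/39017) = -14/39017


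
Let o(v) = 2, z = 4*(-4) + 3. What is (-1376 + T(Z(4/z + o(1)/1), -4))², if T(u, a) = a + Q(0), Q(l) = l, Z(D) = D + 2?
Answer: 1904400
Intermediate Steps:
z = -13 (z = -16 + 3 = -13)
Z(D) = 2 + D
T(u, a) = a (T(u, a) = a + 0 = a)
(-1376 + T(Z(4/z + o(1)/1), -4))² = (-1376 - 4)² = (-1380)² = 1904400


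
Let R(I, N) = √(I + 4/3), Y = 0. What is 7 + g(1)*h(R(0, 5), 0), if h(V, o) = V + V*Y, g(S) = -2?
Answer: 7 - 4*√3/3 ≈ 4.6906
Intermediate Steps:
R(I, N) = √(4/3 + I) (R(I, N) = √(I + 4*(⅓)) = √(I + 4/3) = √(4/3 + I))
h(V, o) = V (h(V, o) = V + V*0 = V + 0 = V)
7 + g(1)*h(R(0, 5), 0) = 7 - 2*√(12 + 9*0)/3 = 7 - 2*√(12 + 0)/3 = 7 - 2*√12/3 = 7 - 2*2*√3/3 = 7 - 4*√3/3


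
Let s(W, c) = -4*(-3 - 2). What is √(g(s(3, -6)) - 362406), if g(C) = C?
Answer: I*√362386 ≈ 601.99*I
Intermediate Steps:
s(W, c) = 20 (s(W, c) = -4*(-5) = 20)
√(g(s(3, -6)) - 362406) = √(20 - 362406) = √(-362386) = I*√362386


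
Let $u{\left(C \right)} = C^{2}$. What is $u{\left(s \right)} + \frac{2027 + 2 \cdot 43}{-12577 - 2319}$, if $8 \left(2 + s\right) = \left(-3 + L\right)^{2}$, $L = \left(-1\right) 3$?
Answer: $\frac{90987}{14896} \approx 6.1081$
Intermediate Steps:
$L = -3$
$s = \frac{5}{2}$ ($s = -2 + \frac{\left(-3 - 3\right)^{2}}{8} = -2 + \frac{\left(-6\right)^{2}}{8} = -2 + \frac{1}{8} \cdot 36 = -2 + \frac{9}{2} = \frac{5}{2} \approx 2.5$)
$u{\left(s \right)} + \frac{2027 + 2 \cdot 43}{-12577 - 2319} = \left(\frac{5}{2}\right)^{2} + \frac{2027 + 2 \cdot 43}{-12577 - 2319} = \frac{25}{4} + \frac{2027 + 86}{-14896} = \frac{25}{4} + 2113 \left(- \frac{1}{14896}\right) = \frac{25}{4} - \frac{2113}{14896} = \frac{90987}{14896}$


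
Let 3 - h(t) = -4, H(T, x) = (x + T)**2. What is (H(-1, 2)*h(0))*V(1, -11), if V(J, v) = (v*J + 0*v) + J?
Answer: -70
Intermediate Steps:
H(T, x) = (T + x)**2
h(t) = 7 (h(t) = 3 - 1*(-4) = 3 + 4 = 7)
V(J, v) = J + J*v (V(J, v) = (J*v + 0) + J = J*v + J = J + J*v)
(H(-1, 2)*h(0))*V(1, -11) = ((-1 + 2)**2*7)*(1*(1 - 11)) = (1**2*7)*(1*(-10)) = (1*7)*(-10) = 7*(-10) = -70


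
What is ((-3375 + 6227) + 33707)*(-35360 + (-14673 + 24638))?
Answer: -928415805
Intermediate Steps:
((-3375 + 6227) + 33707)*(-35360 + (-14673 + 24638)) = (2852 + 33707)*(-35360 + 9965) = 36559*(-25395) = -928415805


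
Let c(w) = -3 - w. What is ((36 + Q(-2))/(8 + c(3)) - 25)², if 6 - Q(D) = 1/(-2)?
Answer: 225/16 ≈ 14.063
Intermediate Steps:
Q(D) = 13/2 (Q(D) = 6 - 1/(-2) = 6 - (-1)/2 = 6 - 1*(-½) = 6 + ½ = 13/2)
((36 + Q(-2))/(8 + c(3)) - 25)² = ((36 + 13/2)/(8 + (-3 - 1*3)) - 25)² = (85/(2*(8 + (-3 - 3))) - 25)² = (85/(2*(8 - 6)) - 25)² = ((85/2)/2 - 25)² = ((85/2)*(½) - 25)² = (85/4 - 25)² = (-15/4)² = 225/16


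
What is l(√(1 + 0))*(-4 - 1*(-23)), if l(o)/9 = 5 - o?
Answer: 684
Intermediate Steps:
l(o) = 45 - 9*o (l(o) = 9*(5 - o) = 45 - 9*o)
l(√(1 + 0))*(-4 - 1*(-23)) = (45 - 9*√(1 + 0))*(-4 - 1*(-23)) = (45 - 9*√1)*(-4 + 23) = (45 - 9*1)*19 = (45 - 9)*19 = 36*19 = 684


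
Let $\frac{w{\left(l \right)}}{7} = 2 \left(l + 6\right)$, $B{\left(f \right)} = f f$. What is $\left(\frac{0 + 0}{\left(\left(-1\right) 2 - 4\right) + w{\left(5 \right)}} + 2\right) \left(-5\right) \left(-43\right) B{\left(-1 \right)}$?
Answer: $430$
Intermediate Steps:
$B{\left(f \right)} = f^{2}$
$w{\left(l \right)} = 84 + 14 l$ ($w{\left(l \right)} = 7 \cdot 2 \left(l + 6\right) = 7 \cdot 2 \left(6 + l\right) = 7 \left(12 + 2 l\right) = 84 + 14 l$)
$\left(\frac{0 + 0}{\left(\left(-1\right) 2 - 4\right) + w{\left(5 \right)}} + 2\right) \left(-5\right) \left(-43\right) B{\left(-1 \right)} = \left(\frac{0 + 0}{\left(\left(-1\right) 2 - 4\right) + \left(84 + 14 \cdot 5\right)} + 2\right) \left(-5\right) \left(-43\right) \left(-1\right)^{2} = \left(\frac{0}{\left(-2 - 4\right) + \left(84 + 70\right)} + 2\right) \left(-5\right) \left(-43\right) 1 = \left(\frac{0}{-6 + 154} + 2\right) \left(-5\right) \left(-43\right) 1 = \left(\frac{0}{148} + 2\right) \left(-5\right) \left(-43\right) 1 = \left(0 \cdot \frac{1}{148} + 2\right) \left(-5\right) \left(-43\right) 1 = \left(0 + 2\right) \left(-5\right) \left(-43\right) 1 = 2 \left(-5\right) \left(-43\right) 1 = \left(-10\right) \left(-43\right) 1 = 430 \cdot 1 = 430$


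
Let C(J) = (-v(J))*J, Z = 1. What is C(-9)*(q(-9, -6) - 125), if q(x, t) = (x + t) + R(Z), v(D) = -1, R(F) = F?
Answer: 1251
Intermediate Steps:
q(x, t) = 1 + t + x (q(x, t) = (x + t) + 1 = (t + x) + 1 = 1 + t + x)
C(J) = J (C(J) = (-1*(-1))*J = 1*J = J)
C(-9)*(q(-9, -6) - 125) = -9*((1 - 6 - 9) - 125) = -9*(-14 - 125) = -9*(-139) = 1251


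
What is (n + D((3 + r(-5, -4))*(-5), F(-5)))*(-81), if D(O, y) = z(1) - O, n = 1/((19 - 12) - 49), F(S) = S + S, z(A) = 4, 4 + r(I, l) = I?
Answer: 29511/14 ≈ 2107.9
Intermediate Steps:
r(I, l) = -4 + I
F(S) = 2*S
n = -1/42 (n = 1/(7 - 49) = 1/(-42) = -1/42 ≈ -0.023810)
D(O, y) = 4 - O
(n + D((3 + r(-5, -4))*(-5), F(-5)))*(-81) = (-1/42 + (4 - (3 + (-4 - 5))*(-5)))*(-81) = (-1/42 + (4 - (3 - 9)*(-5)))*(-81) = (-1/42 + (4 - (-6)*(-5)))*(-81) = (-1/42 + (4 - 1*30))*(-81) = (-1/42 + (4 - 30))*(-81) = (-1/42 - 26)*(-81) = -1093/42*(-81) = 29511/14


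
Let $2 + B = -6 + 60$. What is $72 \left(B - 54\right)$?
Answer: $-144$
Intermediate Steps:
$B = 52$ ($B = -2 + \left(-6 + 60\right) = -2 + 54 = 52$)
$72 \left(B - 54\right) = 72 \left(52 - 54\right) = 72 \left(-2\right) = -144$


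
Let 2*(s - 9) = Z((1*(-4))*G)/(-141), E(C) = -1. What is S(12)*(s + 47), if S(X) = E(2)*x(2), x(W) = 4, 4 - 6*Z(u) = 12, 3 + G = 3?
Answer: -94760/423 ≈ -224.02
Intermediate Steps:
G = 0 (G = -3 + 3 = 0)
Z(u) = -4/3 (Z(u) = ⅔ - ⅙*12 = ⅔ - 2 = -4/3)
S(X) = -4 (S(X) = -1*4 = -4)
s = 3809/423 (s = 9 + (-4/3/(-141))/2 = 9 + (-4/3*(-1/141))/2 = 9 + (½)*(4/423) = 9 + 2/423 = 3809/423 ≈ 9.0047)
S(12)*(s + 47) = -4*(3809/423 + 47) = -4*23690/423 = -94760/423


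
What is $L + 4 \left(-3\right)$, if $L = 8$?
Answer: $-4$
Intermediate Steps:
$L + 4 \left(-3\right) = 8 + 4 \left(-3\right) = 8 - 12 = -4$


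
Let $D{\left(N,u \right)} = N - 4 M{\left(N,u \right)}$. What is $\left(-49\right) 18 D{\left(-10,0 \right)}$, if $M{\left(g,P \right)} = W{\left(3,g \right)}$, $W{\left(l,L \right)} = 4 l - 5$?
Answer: $33516$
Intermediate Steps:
$W{\left(l,L \right)} = -5 + 4 l$
$M{\left(g,P \right)} = 7$ ($M{\left(g,P \right)} = -5 + 4 \cdot 3 = -5 + 12 = 7$)
$D{\left(N,u \right)} = -28 + N$ ($D{\left(N,u \right)} = N - 28 = -28 + N$)
$\left(-49\right) 18 D{\left(-10,0 \right)} = \left(-49\right) 18 \left(-28 - 10\right) = \left(-882\right) \left(-38\right) = 33516$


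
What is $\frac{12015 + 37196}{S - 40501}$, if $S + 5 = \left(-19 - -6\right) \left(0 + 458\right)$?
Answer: $- \frac{49211}{46460} \approx -1.0592$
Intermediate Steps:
$S = -5959$ ($S = -5 + \left(-19 - -6\right) \left(0 + 458\right) = -5 + \left(-19 + 6\right) 458 = -5 - 5954 = -5959$)
$\frac{12015 + 37196}{S - 40501} = \frac{12015 + 37196}{-5959 - 40501} = \frac{49211}{-46460} = 49211 \left(- \frac{1}{46460}\right) = - \frac{49211}{46460}$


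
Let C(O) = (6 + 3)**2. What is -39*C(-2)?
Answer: -3159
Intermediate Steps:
C(O) = 81 (C(O) = 9**2 = 81)
-39*C(-2) = -39*81 = -3159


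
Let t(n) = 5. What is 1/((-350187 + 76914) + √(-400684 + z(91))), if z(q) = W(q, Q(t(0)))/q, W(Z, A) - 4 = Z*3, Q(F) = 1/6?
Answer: -8289281/2265248840702 - I*√3318038997/6795746522106 ≈ -3.6593e-6 - 8.4762e-9*I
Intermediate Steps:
Q(F) = ⅙
W(Z, A) = 4 + 3*Z (W(Z, A) = 4 + Z*3 = 4 + 3*Z)
z(q) = (4 + 3*q)/q
1/((-350187 + 76914) + √(-400684 + z(91))) = 1/((-350187 + 76914) + √(-400684 + (3 + 4/91))) = 1/(-273273 + √(-400684 + (3 + 4*(1/91)))) = 1/(-273273 + √(-400684 + (3 + 4/91))) = 1/(-273273 + √(-400684 + 277/91)) = 1/(-273273 + √(-36461967/91)) = 1/(-273273 + I*√3318038997/91)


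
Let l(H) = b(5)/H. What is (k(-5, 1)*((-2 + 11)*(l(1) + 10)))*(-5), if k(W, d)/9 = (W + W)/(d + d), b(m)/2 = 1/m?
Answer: 21060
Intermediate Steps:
b(m) = 2/m
k(W, d) = 9*W/d (k(W, d) = 9*((W + W)/(d + d)) = 9*((2*W)/((2*d))) = 9*((2*W)*(1/(2*d))) = 9*(W/d) = 9*W/d)
l(H) = 2/(5*H) (l(H) = (2/5)/H = (2*(⅕))/H = 2/(5*H))
(k(-5, 1)*((-2 + 11)*(l(1) + 10)))*(-5) = ((9*(-5)/1)*((-2 + 11)*((⅖)/1 + 10)))*(-5) = ((9*(-5)*1)*(9*((⅖)*1 + 10)))*(-5) = -405*(⅖ + 10)*(-5) = -405*52/5*(-5) = -45*468/5*(-5) = -4212*(-5) = 21060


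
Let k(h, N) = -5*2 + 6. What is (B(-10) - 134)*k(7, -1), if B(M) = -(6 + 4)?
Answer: 576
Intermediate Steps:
B(M) = -10 (B(M) = -1*10 = -10)
k(h, N) = -4 (k(h, N) = -10 + 6 = -4)
(B(-10) - 134)*k(7, -1) = (-10 - 134)*(-4) = -144*(-4) = 576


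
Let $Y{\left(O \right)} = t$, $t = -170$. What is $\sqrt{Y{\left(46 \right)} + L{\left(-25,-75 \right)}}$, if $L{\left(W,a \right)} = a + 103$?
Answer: $i \sqrt{142} \approx 11.916 i$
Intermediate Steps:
$L{\left(W,a \right)} = 103 + a$
$Y{\left(O \right)} = -170$
$\sqrt{Y{\left(46 \right)} + L{\left(-25,-75 \right)}} = \sqrt{-170 + \left(103 - 75\right)} = \sqrt{-170 + 28} = \sqrt{-142} = i \sqrt{142}$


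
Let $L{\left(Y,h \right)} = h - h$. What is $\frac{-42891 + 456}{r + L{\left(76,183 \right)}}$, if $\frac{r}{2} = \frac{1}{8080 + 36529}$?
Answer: $- \frac{1892982915}{2} \approx -9.4649 \cdot 10^{8}$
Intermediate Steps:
$L{\left(Y,h \right)} = 0$
$r = \frac{2}{44609}$ ($r = \frac{2}{8080 + 36529} = \frac{2}{44609} \approx 4.4834 \cdot 10^{-5}$)
$\frac{-42891 + 456}{r + L{\left(76,183 \right)}} = \frac{-42891 + 456}{\frac{2}{44609} + 0} = - \frac{42435}{\frac{2}{44609}} = \left(-42435\right) \frac{44609}{2} = - \frac{1892982915}{2}$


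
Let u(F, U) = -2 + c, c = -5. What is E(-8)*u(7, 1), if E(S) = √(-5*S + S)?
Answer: -28*√2 ≈ -39.598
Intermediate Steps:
u(F, U) = -7 (u(F, U) = -2 - 5 = -7)
E(S) = 2*√(-S) (E(S) = √(-4*S) = 2*√(-S))
E(-8)*u(7, 1) = (2*√(-1*(-8)))*(-7) = (2*√8)*(-7) = (2*(2*√2))*(-7) = (4*√2)*(-7) = -28*√2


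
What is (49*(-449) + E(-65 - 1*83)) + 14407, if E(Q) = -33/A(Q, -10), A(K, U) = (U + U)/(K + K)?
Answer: -40412/5 ≈ -8082.4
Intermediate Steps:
A(K, U) = U/K (A(K, U) = (2*U)/((2*K)) = (2*U)*(1/(2*K)) = U/K)
E(Q) = 33*Q/10 (E(Q) = -33*(-Q/10) = -(-33)*Q/10 = 33*Q/10)
(49*(-449) + E(-65 - 1*83)) + 14407 = (49*(-449) + 33*(-65 - 1*83)/10) + 14407 = (-22001 + 33*(-65 - 83)/10) + 14407 = (-22001 + (33/10)*(-148)) + 14407 = (-22001 - 2442/5) + 14407 = -112447/5 + 14407 = -40412/5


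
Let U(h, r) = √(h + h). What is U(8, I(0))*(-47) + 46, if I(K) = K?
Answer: -142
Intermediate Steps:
U(h, r) = √2*√h (U(h, r) = √(2*h) = √2*√h)
U(8, I(0))*(-47) + 46 = (√2*√8)*(-47) + 46 = (√2*(2*√2))*(-47) + 46 = 4*(-47) + 46 = -188 + 46 = -142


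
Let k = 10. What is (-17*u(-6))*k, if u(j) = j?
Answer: 1020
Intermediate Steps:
(-17*u(-6))*k = -17*(-6)*10 = 102*10 = 1020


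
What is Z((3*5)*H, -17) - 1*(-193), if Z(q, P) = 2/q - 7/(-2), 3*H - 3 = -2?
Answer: 1969/10 ≈ 196.90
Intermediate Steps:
H = ⅓ (H = 1 + (⅓)*(-2) = 1 - ⅔ = ⅓ ≈ 0.33333)
Z(q, P) = 7/2 + 2/q (Z(q, P) = 2/q - 7*(-½) = 2/q + 7/2 = 7/2 + 2/q)
Z((3*5)*H, -17) - 1*(-193) = (7/2 + 2/(((3*5)*(⅓)))) - 1*(-193) = (7/2 + 2/((15*(⅓)))) + 193 = (7/2 + 2/5) + 193 = (7/2 + 2*(⅕)) + 193 = (7/2 + ⅖) + 193 = 39/10 + 193 = 1969/10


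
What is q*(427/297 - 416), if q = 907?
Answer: -111674375/297 ≈ -3.7601e+5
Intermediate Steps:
q*(427/297 - 416) = 907*(427/297 - 416) = 907*(-123125/297) = -111674375/297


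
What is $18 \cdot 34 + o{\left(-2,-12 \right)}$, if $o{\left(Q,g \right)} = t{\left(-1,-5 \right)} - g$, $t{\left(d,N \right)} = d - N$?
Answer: $628$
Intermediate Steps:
$o{\left(Q,g \right)} = 4 - g$ ($o{\left(Q,g \right)} = \left(-1 - -5\right) - g = \left(-1 + 5\right) - g = 4 - g$)
$18 \cdot 34 + o{\left(-2,-12 \right)} = 18 \cdot 34 + \left(4 - -12\right) = 612 + \left(4 + 12\right) = 612 + 16 = 628$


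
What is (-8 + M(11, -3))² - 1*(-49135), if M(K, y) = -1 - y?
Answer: 49171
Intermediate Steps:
(-8 + M(11, -3))² - 1*(-49135) = (-8 + (-1 - 1*(-3)))² - 1*(-49135) = (-8 + (-1 + 3))² + 49135 = (-8 + 2)² + 49135 = (-6)² + 49135 = 36 + 49135 = 49171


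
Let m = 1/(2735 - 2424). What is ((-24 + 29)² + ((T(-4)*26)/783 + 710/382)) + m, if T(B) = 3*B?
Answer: 410279377/15503661 ≈ 26.463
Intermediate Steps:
m = 1/311 ≈ 0.0032154
((-24 + 29)² + ((T(-4)*26)/783 + 710/382)) + m = ((-24 + 29)² + (((3*(-4))*26)/783 + 710/382)) + 1/311 = (5² + (-12*26*(1/783) + 710*(1/382))) + 1/311 = (25 + (-312*1/783 + 355/191)) + 1/311 = (25 + (-104/261 + 355/191)) + 1/311 = (25 + 72791/49851) + 1/311 = 1319066/49851 + 1/311 = 410279377/15503661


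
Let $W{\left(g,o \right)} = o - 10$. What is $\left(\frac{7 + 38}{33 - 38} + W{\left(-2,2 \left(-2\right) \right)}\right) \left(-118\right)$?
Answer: $2714$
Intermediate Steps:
$W{\left(g,o \right)} = -10 + o$
$\left(\frac{7 + 38}{33 - 38} + W{\left(-2,2 \left(-2\right) \right)}\right) \left(-118\right) = \left(\frac{7 + 38}{33 - 38} + \left(-10 + 2 \left(-2\right)\right)\right) \left(-118\right) = \left(\frac{45}{-5} - 14\right) \left(-118\right) = \left(45 \left(- \frac{1}{5}\right) - 14\right) \left(-118\right) = \left(-9 - 14\right) \left(-118\right) = \left(-23\right) \left(-118\right) = 2714$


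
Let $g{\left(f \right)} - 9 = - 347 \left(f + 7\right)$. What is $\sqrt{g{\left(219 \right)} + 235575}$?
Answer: $\sqrt{157162} \approx 396.44$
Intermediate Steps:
$g{\left(f \right)} = -2420 - 347 f$ ($g{\left(f \right)} = 9 - 347 \left(f + 7\right) = 9 - 347 \left(7 + f\right) = 9 - \left(2429 + 347 f\right) = -2420 - 347 f$)
$\sqrt{g{\left(219 \right)} + 235575} = \sqrt{\left(-2420 - 75993\right) + 235575} = \sqrt{-78413 + 235575} = \sqrt{157162}$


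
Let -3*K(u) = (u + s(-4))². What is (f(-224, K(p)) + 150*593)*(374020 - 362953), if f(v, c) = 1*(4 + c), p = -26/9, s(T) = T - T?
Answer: 79738273594/81 ≈ 9.8442e+8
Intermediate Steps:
s(T) = 0
p = -26/9 (p = -26*⅑ = -26/9 ≈ -2.8889)
K(u) = -u²/3 (K(u) = -(u + 0)²/3 = -u²/3)
f(v, c) = 4 + c
(f(-224, K(p)) + 150*593)*(374020 - 362953) = ((4 - (-26/9)²/3) + 150*593)*(374020 - 362953) = ((4 - ⅓*676/81) + 88950)*11067 = ((4 - 676/243) + 88950)*11067 = (296/243 + 88950)*11067 = (21615146/243)*11067 = 79738273594/81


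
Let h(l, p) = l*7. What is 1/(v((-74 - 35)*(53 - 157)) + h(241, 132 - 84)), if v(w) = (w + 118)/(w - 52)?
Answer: 5642/9523781 ≈ 0.00059241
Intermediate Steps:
h(l, p) = 7*l
v(w) = (118 + w)/(-52 + w)
1/(v((-74 - 35)*(53 - 157)) + h(241, 132 - 84)) = 1/((118 + (-74 - 35)*(53 - 157))/(-52 + (-74 - 35)*(53 - 157)) + 7*241) = 1/((118 - 109*(-104))/(-52 - 109*(-104)) + 1687) = 1/((118 + 11336)/(-52 + 11336) + 1687) = 1/(11454/11284 + 1687) = 1/((1/11284)*11454 + 1687) = 1/(5727/5642 + 1687) = 1/(9523781/5642) = 5642/9523781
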